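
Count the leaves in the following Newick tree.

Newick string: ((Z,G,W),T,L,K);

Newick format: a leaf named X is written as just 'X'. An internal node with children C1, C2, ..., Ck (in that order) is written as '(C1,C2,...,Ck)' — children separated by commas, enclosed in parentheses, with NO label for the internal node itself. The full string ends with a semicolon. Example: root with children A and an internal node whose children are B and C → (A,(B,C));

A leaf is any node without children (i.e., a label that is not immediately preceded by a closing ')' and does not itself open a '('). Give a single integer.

Newick: ((Z,G,W),T,L,K);
Scan left-to-right; a leaf is any maximal label run not followed by '(':
  pos 2: leaf 'Z' → count = 1
  pos 4: leaf 'G' → count = 2
  pos 6: leaf 'W' → count = 3
  pos 9: leaf 'T' → count = 4
  pos 11: leaf 'L' → count = 5
  pos 13: leaf 'K' → count = 6
Total leaves: 6

Answer: 6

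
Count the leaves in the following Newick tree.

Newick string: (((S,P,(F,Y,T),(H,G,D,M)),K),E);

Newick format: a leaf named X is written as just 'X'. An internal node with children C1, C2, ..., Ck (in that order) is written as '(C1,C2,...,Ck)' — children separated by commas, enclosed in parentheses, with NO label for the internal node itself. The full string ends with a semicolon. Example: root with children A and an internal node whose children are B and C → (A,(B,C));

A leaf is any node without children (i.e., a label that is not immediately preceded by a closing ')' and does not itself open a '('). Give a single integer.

Newick: (((S,P,(F,Y,T),(H,G,D,M)),K),E);
Scan left-to-right; a leaf is any maximal label run not followed by '(':
  pos 3: leaf 'S' → count = 1
  pos 5: leaf 'P' → count = 2
  pos 8: leaf 'F' → count = 3
  pos 10: leaf 'Y' → count = 4
  pos 12: leaf 'T' → count = 5
  pos 16: leaf 'H' → count = 6
  pos 18: leaf 'G' → count = 7
  pos 20: leaf 'D' → count = 8
  pos 22: leaf 'M' → count = 9
  pos 26: leaf 'K' → count = 10
  pos 29: leaf 'E' → count = 11
Total leaves: 11

Answer: 11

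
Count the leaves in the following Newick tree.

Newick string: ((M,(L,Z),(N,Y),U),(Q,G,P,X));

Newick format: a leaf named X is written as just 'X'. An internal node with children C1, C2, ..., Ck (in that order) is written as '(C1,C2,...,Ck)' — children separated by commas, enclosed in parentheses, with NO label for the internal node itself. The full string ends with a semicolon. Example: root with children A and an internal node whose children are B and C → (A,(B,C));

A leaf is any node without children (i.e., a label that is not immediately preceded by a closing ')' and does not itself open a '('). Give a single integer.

Answer: 10

Derivation:
Newick: ((M,(L,Z),(N,Y),U),(Q,G,P,X));
Scan left-to-right; a leaf is any maximal label run not followed by '(':
  pos 2: leaf 'M' → count = 1
  pos 5: leaf 'L' → count = 2
  pos 7: leaf 'Z' → count = 3
  pos 11: leaf 'N' → count = 4
  pos 13: leaf 'Y' → count = 5
  pos 16: leaf 'U' → count = 6
  pos 20: leaf 'Q' → count = 7
  pos 22: leaf 'G' → count = 8
  pos 24: leaf 'P' → count = 9
  pos 26: leaf 'X' → count = 10
Total leaves: 10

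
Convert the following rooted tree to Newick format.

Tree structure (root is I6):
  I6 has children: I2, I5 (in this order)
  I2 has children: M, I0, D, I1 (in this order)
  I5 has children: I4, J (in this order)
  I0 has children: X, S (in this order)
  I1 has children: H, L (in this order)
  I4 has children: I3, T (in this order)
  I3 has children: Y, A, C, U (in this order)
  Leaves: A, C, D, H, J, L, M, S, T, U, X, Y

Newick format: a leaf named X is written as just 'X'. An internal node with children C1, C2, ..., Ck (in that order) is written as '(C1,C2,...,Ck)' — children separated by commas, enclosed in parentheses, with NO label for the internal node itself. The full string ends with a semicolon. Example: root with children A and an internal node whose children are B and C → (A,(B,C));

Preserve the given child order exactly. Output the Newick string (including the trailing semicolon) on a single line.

Answer: ((M,(X,S),D,(H,L)),(((Y,A,C,U),T),J));

Derivation:
internal I6 with children ['I2', 'I5']
  internal I2 with children ['M', 'I0', 'D', 'I1']
    leaf 'M' → 'M'
    internal I0 with children ['X', 'S']
      leaf 'X' → 'X'
      leaf 'S' → 'S'
    → '(X,S)'
    leaf 'D' → 'D'
    internal I1 with children ['H', 'L']
      leaf 'H' → 'H'
      leaf 'L' → 'L'
    → '(H,L)'
  → '(M,(X,S),D,(H,L))'
  internal I5 with children ['I4', 'J']
    internal I4 with children ['I3', 'T']
      internal I3 with children ['Y', 'A', 'C', 'U']
        leaf 'Y' → 'Y'
        leaf 'A' → 'A'
        leaf 'C' → 'C'
        leaf 'U' → 'U'
      → '(Y,A,C,U)'
      leaf 'T' → 'T'
    → '((Y,A,C,U),T)'
    leaf 'J' → 'J'
  → '(((Y,A,C,U),T),J)'
→ '((M,(X,S),D,(H,L)),(((Y,A,C,U),T),J))'
Final: ((M,(X,S),D,(H,L)),(((Y,A,C,U),T),J));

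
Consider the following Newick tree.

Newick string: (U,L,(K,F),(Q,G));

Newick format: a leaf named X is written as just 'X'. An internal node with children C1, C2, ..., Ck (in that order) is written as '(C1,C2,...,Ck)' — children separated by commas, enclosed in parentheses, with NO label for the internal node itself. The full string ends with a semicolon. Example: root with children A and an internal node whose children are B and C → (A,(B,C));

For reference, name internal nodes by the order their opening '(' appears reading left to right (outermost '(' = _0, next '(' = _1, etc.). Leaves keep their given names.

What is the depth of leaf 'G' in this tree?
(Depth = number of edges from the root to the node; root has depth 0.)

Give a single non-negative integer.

Newick: (U,L,(K,F),(Q,G));
Naming internals by '(' encounter order: outermost '(' = _0, next = _1, ...
Query node: G
Path from root: _0 -> _2 -> G
Depth of G: 2 (number of edges from root)

Answer: 2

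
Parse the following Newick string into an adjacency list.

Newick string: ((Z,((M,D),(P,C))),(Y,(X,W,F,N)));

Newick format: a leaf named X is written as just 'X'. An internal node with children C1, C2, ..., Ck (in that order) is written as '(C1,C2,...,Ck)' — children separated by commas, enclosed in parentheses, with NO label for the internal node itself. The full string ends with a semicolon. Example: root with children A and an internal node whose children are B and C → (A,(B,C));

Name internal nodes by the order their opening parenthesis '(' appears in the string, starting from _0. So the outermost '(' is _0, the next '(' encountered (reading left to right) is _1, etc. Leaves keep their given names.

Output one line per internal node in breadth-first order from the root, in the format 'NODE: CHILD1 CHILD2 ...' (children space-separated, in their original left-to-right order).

Answer: _0: _1 _5
_1: Z _2
_5: Y _6
_2: _3 _4
_6: X W F N
_3: M D
_4: P C

Derivation:
Input: ((Z,((M,D),(P,C))),(Y,(X,W,F,N)));
Scanning left-to-right, naming '(' by encounter order:
  pos 0: '(' -> open internal node _0 (depth 1)
  pos 1: '(' -> open internal node _1 (depth 2)
  pos 4: '(' -> open internal node _2 (depth 3)
  pos 5: '(' -> open internal node _3 (depth 4)
  pos 9: ')' -> close internal node _3 (now at depth 3)
  pos 11: '(' -> open internal node _4 (depth 4)
  pos 15: ')' -> close internal node _4 (now at depth 3)
  pos 16: ')' -> close internal node _2 (now at depth 2)
  pos 17: ')' -> close internal node _1 (now at depth 1)
  pos 19: '(' -> open internal node _5 (depth 2)
  pos 22: '(' -> open internal node _6 (depth 3)
  pos 30: ')' -> close internal node _6 (now at depth 2)
  pos 31: ')' -> close internal node _5 (now at depth 1)
  pos 32: ')' -> close internal node _0 (now at depth 0)
Total internal nodes: 7
BFS adjacency from root:
  _0: _1 _5
  _1: Z _2
  _5: Y _6
  _2: _3 _4
  _6: X W F N
  _3: M D
  _4: P C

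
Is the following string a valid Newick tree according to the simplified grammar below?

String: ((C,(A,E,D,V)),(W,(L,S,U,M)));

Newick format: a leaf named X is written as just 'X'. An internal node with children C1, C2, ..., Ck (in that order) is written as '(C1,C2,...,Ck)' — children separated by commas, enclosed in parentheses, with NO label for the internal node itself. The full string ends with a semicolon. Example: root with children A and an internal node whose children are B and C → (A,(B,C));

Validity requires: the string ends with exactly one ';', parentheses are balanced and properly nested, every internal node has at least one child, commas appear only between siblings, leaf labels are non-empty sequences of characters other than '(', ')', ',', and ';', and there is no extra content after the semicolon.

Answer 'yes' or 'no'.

Input: ((C,(A,E,D,V)),(W,(L,S,U,M)));
Paren balance: 5 '(' vs 5 ')' OK
Ends with single ';': True
Full parse: OK
Valid: True

Answer: yes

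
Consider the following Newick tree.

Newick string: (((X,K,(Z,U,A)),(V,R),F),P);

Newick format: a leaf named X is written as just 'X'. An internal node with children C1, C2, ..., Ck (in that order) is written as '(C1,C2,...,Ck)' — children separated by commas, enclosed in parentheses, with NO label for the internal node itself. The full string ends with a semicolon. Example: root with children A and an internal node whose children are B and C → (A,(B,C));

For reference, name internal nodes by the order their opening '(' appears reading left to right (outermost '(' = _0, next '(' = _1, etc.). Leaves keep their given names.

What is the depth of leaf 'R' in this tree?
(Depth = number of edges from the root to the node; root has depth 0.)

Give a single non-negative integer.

Newick: (((X,K,(Z,U,A)),(V,R),F),P);
Naming internals by '(' encounter order: outermost '(' = _0, next = _1, ...
Query node: R
Path from root: _0 -> _1 -> _4 -> R
Depth of R: 3 (number of edges from root)

Answer: 3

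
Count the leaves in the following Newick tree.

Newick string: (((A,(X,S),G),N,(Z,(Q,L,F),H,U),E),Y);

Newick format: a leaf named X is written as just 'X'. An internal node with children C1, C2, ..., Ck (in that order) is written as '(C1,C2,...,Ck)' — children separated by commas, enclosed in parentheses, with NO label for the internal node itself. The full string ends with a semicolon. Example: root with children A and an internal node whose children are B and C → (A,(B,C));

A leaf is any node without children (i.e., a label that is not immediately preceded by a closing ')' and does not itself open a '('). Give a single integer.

Answer: 13

Derivation:
Newick: (((A,(X,S),G),N,(Z,(Q,L,F),H,U),E),Y);
Scan left-to-right; a leaf is any maximal label run not followed by '(':
  pos 3: leaf 'A' → count = 1
  pos 6: leaf 'X' → count = 2
  pos 8: leaf 'S' → count = 3
  pos 11: leaf 'G' → count = 4
  pos 14: leaf 'N' → count = 5
  pos 17: leaf 'Z' → count = 6
  pos 20: leaf 'Q' → count = 7
  pos 22: leaf 'L' → count = 8
  pos 24: leaf 'F' → count = 9
  pos 27: leaf 'H' → count = 10
  pos 29: leaf 'U' → count = 11
  pos 32: leaf 'E' → count = 12
  pos 35: leaf 'Y' → count = 13
Total leaves: 13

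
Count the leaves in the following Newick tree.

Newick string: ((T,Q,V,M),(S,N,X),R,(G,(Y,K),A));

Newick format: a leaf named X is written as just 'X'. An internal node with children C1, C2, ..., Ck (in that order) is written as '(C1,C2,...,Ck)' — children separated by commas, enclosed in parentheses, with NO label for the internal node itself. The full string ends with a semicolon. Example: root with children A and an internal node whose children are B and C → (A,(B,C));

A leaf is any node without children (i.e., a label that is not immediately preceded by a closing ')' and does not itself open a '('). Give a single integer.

Newick: ((T,Q,V,M),(S,N,X),R,(G,(Y,K),A));
Scan left-to-right; a leaf is any maximal label run not followed by '(':
  pos 2: leaf 'T' → count = 1
  pos 4: leaf 'Q' → count = 2
  pos 6: leaf 'V' → count = 3
  pos 8: leaf 'M' → count = 4
  pos 12: leaf 'S' → count = 5
  pos 14: leaf 'N' → count = 6
  pos 16: leaf 'X' → count = 7
  pos 19: leaf 'R' → count = 8
  pos 22: leaf 'G' → count = 9
  pos 25: leaf 'Y' → count = 10
  pos 27: leaf 'K' → count = 11
  pos 30: leaf 'A' → count = 12
Total leaves: 12

Answer: 12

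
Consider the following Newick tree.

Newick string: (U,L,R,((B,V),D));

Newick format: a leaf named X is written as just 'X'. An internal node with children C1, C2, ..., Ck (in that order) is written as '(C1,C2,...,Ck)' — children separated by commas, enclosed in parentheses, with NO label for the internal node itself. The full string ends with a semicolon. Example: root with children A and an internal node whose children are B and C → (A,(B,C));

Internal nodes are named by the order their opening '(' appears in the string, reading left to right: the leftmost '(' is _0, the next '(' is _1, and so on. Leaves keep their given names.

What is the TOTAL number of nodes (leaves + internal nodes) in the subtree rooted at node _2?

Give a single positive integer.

Answer: 3

Derivation:
Newick: (U,L,R,((B,V),D));
Locate _2: it is the '(' at position 8 (the 3rd '(' reading left to right).
Query: subtree rooted at _2
_2: subtree_size = 1 + 2
  B: subtree_size = 1 + 0
  V: subtree_size = 1 + 0
Total subtree size of _2: 3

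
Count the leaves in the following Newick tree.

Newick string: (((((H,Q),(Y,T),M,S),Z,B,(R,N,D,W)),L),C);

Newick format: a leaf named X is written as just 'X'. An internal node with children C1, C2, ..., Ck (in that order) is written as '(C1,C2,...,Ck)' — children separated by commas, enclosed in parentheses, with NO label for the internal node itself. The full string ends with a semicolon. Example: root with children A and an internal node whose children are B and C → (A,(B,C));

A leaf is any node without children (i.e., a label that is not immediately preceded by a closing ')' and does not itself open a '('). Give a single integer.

Answer: 14

Derivation:
Newick: (((((H,Q),(Y,T),M,S),Z,B,(R,N,D,W)),L),C);
Scan left-to-right; a leaf is any maximal label run not followed by '(':
  pos 5: leaf 'H' → count = 1
  pos 7: leaf 'Q' → count = 2
  pos 11: leaf 'Y' → count = 3
  pos 13: leaf 'T' → count = 4
  pos 16: leaf 'M' → count = 5
  pos 18: leaf 'S' → count = 6
  pos 21: leaf 'Z' → count = 7
  pos 23: leaf 'B' → count = 8
  pos 26: leaf 'R' → count = 9
  pos 28: leaf 'N' → count = 10
  pos 30: leaf 'D' → count = 11
  pos 32: leaf 'W' → count = 12
  pos 36: leaf 'L' → count = 13
  pos 39: leaf 'C' → count = 14
Total leaves: 14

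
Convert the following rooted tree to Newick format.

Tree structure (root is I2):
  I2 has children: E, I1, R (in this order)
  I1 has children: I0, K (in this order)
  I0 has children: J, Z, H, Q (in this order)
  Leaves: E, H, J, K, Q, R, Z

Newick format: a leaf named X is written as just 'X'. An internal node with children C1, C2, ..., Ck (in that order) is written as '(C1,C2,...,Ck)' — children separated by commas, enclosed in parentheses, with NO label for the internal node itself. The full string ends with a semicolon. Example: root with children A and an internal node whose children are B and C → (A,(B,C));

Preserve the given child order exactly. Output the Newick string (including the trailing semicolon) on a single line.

Answer: (E,((J,Z,H,Q),K),R);

Derivation:
internal I2 with children ['E', 'I1', 'R']
  leaf 'E' → 'E'
  internal I1 with children ['I0', 'K']
    internal I0 with children ['J', 'Z', 'H', 'Q']
      leaf 'J' → 'J'
      leaf 'Z' → 'Z'
      leaf 'H' → 'H'
      leaf 'Q' → 'Q'
    → '(J,Z,H,Q)'
    leaf 'K' → 'K'
  → '((J,Z,H,Q),K)'
  leaf 'R' → 'R'
→ '(E,((J,Z,H,Q),K),R)'
Final: (E,((J,Z,H,Q),K),R);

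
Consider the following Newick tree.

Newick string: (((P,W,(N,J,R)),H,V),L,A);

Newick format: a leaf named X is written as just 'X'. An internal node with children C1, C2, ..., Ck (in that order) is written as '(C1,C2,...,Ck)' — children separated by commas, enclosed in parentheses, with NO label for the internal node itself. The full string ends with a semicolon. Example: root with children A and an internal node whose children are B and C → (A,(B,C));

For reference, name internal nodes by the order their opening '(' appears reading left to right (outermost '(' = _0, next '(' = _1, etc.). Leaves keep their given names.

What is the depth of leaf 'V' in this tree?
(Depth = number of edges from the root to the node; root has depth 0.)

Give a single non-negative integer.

Newick: (((P,W,(N,J,R)),H,V),L,A);
Naming internals by '(' encounter order: outermost '(' = _0, next = _1, ...
Query node: V
Path from root: _0 -> _1 -> V
Depth of V: 2 (number of edges from root)

Answer: 2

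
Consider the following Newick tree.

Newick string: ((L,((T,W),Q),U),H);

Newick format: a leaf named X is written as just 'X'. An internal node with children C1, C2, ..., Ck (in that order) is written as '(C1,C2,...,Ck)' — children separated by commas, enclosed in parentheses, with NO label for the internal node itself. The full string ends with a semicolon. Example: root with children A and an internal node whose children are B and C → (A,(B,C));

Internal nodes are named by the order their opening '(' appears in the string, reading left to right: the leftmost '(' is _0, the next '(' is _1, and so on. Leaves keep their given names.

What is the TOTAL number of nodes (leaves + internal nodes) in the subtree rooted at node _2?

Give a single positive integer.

Answer: 5

Derivation:
Newick: ((L,((T,W),Q),U),H);
Locate _2: it is the '(' at position 4 (the 3rd '(' reading left to right).
Query: subtree rooted at _2
_2: subtree_size = 1 + 4
  _3: subtree_size = 1 + 2
    T: subtree_size = 1 + 0
    W: subtree_size = 1 + 0
  Q: subtree_size = 1 + 0
Total subtree size of _2: 5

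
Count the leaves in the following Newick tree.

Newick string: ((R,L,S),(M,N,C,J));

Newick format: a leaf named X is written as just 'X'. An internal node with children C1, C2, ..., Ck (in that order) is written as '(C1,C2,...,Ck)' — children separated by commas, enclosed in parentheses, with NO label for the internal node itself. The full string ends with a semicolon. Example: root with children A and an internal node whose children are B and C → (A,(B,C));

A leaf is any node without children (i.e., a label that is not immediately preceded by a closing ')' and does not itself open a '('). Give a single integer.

Answer: 7

Derivation:
Newick: ((R,L,S),(M,N,C,J));
Scan left-to-right; a leaf is any maximal label run not followed by '(':
  pos 2: leaf 'R' → count = 1
  pos 4: leaf 'L' → count = 2
  pos 6: leaf 'S' → count = 3
  pos 10: leaf 'M' → count = 4
  pos 12: leaf 'N' → count = 5
  pos 14: leaf 'C' → count = 6
  pos 16: leaf 'J' → count = 7
Total leaves: 7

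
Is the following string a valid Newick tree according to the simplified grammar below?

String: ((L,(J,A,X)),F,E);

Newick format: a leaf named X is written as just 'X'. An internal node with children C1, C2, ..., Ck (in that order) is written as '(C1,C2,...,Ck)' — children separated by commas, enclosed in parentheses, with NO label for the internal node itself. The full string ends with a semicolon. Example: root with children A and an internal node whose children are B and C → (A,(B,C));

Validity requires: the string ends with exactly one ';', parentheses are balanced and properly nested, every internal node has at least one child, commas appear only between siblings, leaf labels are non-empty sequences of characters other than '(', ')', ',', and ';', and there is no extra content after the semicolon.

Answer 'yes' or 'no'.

Input: ((L,(J,A,X)),F,E);
Paren balance: 3 '(' vs 3 ')' OK
Ends with single ';': True
Full parse: OK
Valid: True

Answer: yes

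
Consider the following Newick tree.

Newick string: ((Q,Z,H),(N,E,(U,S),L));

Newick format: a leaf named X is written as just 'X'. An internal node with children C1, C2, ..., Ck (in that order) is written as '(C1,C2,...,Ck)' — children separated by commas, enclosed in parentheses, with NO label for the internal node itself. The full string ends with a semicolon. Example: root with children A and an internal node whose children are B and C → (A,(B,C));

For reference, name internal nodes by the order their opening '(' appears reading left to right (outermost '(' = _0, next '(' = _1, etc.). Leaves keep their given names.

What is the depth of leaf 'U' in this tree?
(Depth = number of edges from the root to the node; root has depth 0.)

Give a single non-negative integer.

Answer: 3

Derivation:
Newick: ((Q,Z,H),(N,E,(U,S),L));
Naming internals by '(' encounter order: outermost '(' = _0, next = _1, ...
Query node: U
Path from root: _0 -> _2 -> _3 -> U
Depth of U: 3 (number of edges from root)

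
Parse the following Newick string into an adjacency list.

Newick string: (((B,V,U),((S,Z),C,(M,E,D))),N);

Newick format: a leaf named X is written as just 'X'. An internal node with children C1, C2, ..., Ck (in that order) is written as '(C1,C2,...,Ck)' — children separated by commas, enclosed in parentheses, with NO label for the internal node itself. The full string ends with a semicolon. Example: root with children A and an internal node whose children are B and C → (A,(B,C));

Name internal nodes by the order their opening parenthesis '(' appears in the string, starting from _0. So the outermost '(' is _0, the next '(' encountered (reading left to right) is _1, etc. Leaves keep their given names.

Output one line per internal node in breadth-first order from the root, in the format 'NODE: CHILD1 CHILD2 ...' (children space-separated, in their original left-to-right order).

Answer: _0: _1 N
_1: _2 _3
_2: B V U
_3: _4 C _5
_4: S Z
_5: M E D

Derivation:
Input: (((B,V,U),((S,Z),C,(M,E,D))),N);
Scanning left-to-right, naming '(' by encounter order:
  pos 0: '(' -> open internal node _0 (depth 1)
  pos 1: '(' -> open internal node _1 (depth 2)
  pos 2: '(' -> open internal node _2 (depth 3)
  pos 8: ')' -> close internal node _2 (now at depth 2)
  pos 10: '(' -> open internal node _3 (depth 3)
  pos 11: '(' -> open internal node _4 (depth 4)
  pos 15: ')' -> close internal node _4 (now at depth 3)
  pos 19: '(' -> open internal node _5 (depth 4)
  pos 25: ')' -> close internal node _5 (now at depth 3)
  pos 26: ')' -> close internal node _3 (now at depth 2)
  pos 27: ')' -> close internal node _1 (now at depth 1)
  pos 30: ')' -> close internal node _0 (now at depth 0)
Total internal nodes: 6
BFS adjacency from root:
  _0: _1 N
  _1: _2 _3
  _2: B V U
  _3: _4 C _5
  _4: S Z
  _5: M E D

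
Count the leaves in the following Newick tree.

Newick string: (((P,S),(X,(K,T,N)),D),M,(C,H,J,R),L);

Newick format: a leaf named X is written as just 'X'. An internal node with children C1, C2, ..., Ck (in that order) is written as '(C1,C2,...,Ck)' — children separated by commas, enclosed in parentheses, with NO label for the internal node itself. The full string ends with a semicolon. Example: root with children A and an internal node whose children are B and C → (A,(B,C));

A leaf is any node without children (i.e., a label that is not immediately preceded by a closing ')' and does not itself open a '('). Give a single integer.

Newick: (((P,S),(X,(K,T,N)),D),M,(C,H,J,R),L);
Scan left-to-right; a leaf is any maximal label run not followed by '(':
  pos 3: leaf 'P' → count = 1
  pos 5: leaf 'S' → count = 2
  pos 9: leaf 'X' → count = 3
  pos 12: leaf 'K' → count = 4
  pos 14: leaf 'T' → count = 5
  pos 16: leaf 'N' → count = 6
  pos 20: leaf 'D' → count = 7
  pos 23: leaf 'M' → count = 8
  pos 26: leaf 'C' → count = 9
  pos 28: leaf 'H' → count = 10
  pos 30: leaf 'J' → count = 11
  pos 32: leaf 'R' → count = 12
  pos 35: leaf 'L' → count = 13
Total leaves: 13

Answer: 13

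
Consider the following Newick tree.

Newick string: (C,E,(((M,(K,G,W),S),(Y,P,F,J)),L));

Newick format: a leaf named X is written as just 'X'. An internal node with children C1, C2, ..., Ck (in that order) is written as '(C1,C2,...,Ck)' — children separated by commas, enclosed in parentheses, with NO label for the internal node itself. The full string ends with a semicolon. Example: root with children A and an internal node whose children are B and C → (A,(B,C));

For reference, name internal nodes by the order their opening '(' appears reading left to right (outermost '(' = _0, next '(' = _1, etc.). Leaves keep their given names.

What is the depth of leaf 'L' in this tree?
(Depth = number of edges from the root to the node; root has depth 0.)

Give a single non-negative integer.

Answer: 2

Derivation:
Newick: (C,E,(((M,(K,G,W),S),(Y,P,F,J)),L));
Naming internals by '(' encounter order: outermost '(' = _0, next = _1, ...
Query node: L
Path from root: _0 -> _1 -> L
Depth of L: 2 (number of edges from root)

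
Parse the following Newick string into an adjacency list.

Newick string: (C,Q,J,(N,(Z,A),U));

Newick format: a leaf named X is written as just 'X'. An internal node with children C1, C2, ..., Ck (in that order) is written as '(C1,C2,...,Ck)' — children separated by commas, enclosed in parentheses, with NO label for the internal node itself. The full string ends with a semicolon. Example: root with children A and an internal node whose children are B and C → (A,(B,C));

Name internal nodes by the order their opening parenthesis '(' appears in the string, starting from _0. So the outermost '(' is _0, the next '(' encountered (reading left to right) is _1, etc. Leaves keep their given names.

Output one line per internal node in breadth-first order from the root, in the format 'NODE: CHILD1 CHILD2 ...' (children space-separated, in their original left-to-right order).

Answer: _0: C Q J _1
_1: N _2 U
_2: Z A

Derivation:
Input: (C,Q,J,(N,(Z,A),U));
Scanning left-to-right, naming '(' by encounter order:
  pos 0: '(' -> open internal node _0 (depth 1)
  pos 7: '(' -> open internal node _1 (depth 2)
  pos 10: '(' -> open internal node _2 (depth 3)
  pos 14: ')' -> close internal node _2 (now at depth 2)
  pos 17: ')' -> close internal node _1 (now at depth 1)
  pos 18: ')' -> close internal node _0 (now at depth 0)
Total internal nodes: 3
BFS adjacency from root:
  _0: C Q J _1
  _1: N _2 U
  _2: Z A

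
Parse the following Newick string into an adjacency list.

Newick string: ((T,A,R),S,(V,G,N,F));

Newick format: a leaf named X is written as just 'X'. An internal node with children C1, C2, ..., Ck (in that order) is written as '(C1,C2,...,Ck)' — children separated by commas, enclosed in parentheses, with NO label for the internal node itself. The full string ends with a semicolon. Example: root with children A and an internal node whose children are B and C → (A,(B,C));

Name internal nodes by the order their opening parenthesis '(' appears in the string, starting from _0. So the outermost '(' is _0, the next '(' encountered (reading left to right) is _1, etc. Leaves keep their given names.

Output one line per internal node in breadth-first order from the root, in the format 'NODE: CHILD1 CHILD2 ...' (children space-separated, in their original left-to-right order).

Answer: _0: _1 S _2
_1: T A R
_2: V G N F

Derivation:
Input: ((T,A,R),S,(V,G,N,F));
Scanning left-to-right, naming '(' by encounter order:
  pos 0: '(' -> open internal node _0 (depth 1)
  pos 1: '(' -> open internal node _1 (depth 2)
  pos 7: ')' -> close internal node _1 (now at depth 1)
  pos 11: '(' -> open internal node _2 (depth 2)
  pos 19: ')' -> close internal node _2 (now at depth 1)
  pos 20: ')' -> close internal node _0 (now at depth 0)
Total internal nodes: 3
BFS adjacency from root:
  _0: _1 S _2
  _1: T A R
  _2: V G N F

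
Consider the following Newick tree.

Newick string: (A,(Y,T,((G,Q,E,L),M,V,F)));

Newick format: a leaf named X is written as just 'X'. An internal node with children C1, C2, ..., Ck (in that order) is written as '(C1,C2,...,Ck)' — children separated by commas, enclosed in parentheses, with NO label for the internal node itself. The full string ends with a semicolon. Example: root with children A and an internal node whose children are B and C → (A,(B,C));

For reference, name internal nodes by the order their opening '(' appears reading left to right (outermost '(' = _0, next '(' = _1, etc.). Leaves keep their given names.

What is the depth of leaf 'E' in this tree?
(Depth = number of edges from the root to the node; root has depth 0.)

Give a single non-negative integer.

Answer: 4

Derivation:
Newick: (A,(Y,T,((G,Q,E,L),M,V,F)));
Naming internals by '(' encounter order: outermost '(' = _0, next = _1, ...
Query node: E
Path from root: _0 -> _1 -> _2 -> _3 -> E
Depth of E: 4 (number of edges from root)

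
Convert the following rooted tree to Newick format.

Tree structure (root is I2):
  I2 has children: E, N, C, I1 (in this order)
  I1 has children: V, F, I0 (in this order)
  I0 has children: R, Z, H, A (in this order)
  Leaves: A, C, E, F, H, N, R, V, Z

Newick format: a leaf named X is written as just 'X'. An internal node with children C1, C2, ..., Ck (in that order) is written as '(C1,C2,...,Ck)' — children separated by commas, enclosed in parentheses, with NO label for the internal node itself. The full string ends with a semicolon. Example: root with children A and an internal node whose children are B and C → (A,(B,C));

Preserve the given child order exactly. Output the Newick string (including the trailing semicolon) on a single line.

Answer: (E,N,C,(V,F,(R,Z,H,A)));

Derivation:
internal I2 with children ['E', 'N', 'C', 'I1']
  leaf 'E' → 'E'
  leaf 'N' → 'N'
  leaf 'C' → 'C'
  internal I1 with children ['V', 'F', 'I0']
    leaf 'V' → 'V'
    leaf 'F' → 'F'
    internal I0 with children ['R', 'Z', 'H', 'A']
      leaf 'R' → 'R'
      leaf 'Z' → 'Z'
      leaf 'H' → 'H'
      leaf 'A' → 'A'
    → '(R,Z,H,A)'
  → '(V,F,(R,Z,H,A))'
→ '(E,N,C,(V,F,(R,Z,H,A)))'
Final: (E,N,C,(V,F,(R,Z,H,A)));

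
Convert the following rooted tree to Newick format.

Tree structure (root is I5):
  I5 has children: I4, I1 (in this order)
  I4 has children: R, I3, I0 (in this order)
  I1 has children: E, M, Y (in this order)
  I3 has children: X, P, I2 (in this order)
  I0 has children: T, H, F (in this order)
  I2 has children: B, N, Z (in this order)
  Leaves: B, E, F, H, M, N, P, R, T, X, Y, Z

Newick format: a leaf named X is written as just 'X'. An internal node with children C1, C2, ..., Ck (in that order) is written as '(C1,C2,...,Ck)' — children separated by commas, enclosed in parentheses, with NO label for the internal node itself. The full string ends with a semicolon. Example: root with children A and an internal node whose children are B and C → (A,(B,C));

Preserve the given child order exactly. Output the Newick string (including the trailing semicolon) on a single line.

internal I5 with children ['I4', 'I1']
  internal I4 with children ['R', 'I3', 'I0']
    leaf 'R' → 'R'
    internal I3 with children ['X', 'P', 'I2']
      leaf 'X' → 'X'
      leaf 'P' → 'P'
      internal I2 with children ['B', 'N', 'Z']
        leaf 'B' → 'B'
        leaf 'N' → 'N'
        leaf 'Z' → 'Z'
      → '(B,N,Z)'
    → '(X,P,(B,N,Z))'
    internal I0 with children ['T', 'H', 'F']
      leaf 'T' → 'T'
      leaf 'H' → 'H'
      leaf 'F' → 'F'
    → '(T,H,F)'
  → '(R,(X,P,(B,N,Z)),(T,H,F))'
  internal I1 with children ['E', 'M', 'Y']
    leaf 'E' → 'E'
    leaf 'M' → 'M'
    leaf 'Y' → 'Y'
  → '(E,M,Y)'
→ '((R,(X,P,(B,N,Z)),(T,H,F)),(E,M,Y))'
Final: ((R,(X,P,(B,N,Z)),(T,H,F)),(E,M,Y));

Answer: ((R,(X,P,(B,N,Z)),(T,H,F)),(E,M,Y));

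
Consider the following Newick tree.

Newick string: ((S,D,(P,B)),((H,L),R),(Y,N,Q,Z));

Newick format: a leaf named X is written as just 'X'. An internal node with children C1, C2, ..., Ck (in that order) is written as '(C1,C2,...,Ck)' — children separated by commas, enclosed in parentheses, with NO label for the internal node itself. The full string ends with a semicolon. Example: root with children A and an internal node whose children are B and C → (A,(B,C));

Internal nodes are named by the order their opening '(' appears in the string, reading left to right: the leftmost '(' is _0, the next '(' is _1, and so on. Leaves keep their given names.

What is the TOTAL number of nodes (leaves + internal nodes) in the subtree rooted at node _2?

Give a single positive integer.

Answer: 3

Derivation:
Newick: ((S,D,(P,B)),((H,L),R),(Y,N,Q,Z));
Locate _2: it is the '(' at position 6 (the 3rd '(' reading left to right).
Query: subtree rooted at _2
_2: subtree_size = 1 + 2
  P: subtree_size = 1 + 0
  B: subtree_size = 1 + 0
Total subtree size of _2: 3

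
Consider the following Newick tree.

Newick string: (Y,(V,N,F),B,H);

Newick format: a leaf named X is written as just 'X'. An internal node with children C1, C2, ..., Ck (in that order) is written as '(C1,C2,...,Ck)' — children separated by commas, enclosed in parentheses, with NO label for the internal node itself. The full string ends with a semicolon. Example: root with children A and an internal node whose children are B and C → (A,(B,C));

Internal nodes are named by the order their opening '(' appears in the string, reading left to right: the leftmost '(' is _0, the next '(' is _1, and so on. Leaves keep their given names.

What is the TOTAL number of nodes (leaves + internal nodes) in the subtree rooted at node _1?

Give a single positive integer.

Answer: 4

Derivation:
Newick: (Y,(V,N,F),B,H);
Locate _1: it is the '(' at position 3 (the 2nd '(' reading left to right).
Query: subtree rooted at _1
_1: subtree_size = 1 + 3
  V: subtree_size = 1 + 0
  N: subtree_size = 1 + 0
  F: subtree_size = 1 + 0
Total subtree size of _1: 4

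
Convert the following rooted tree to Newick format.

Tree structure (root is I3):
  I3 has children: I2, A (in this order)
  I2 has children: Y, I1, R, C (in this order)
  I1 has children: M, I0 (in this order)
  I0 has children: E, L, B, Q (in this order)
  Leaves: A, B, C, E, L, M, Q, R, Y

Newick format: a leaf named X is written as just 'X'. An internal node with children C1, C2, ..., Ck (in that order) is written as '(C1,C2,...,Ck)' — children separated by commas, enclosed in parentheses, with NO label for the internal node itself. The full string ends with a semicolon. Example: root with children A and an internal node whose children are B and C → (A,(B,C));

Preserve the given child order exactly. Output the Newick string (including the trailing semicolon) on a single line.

Answer: ((Y,(M,(E,L,B,Q)),R,C),A);

Derivation:
internal I3 with children ['I2', 'A']
  internal I2 with children ['Y', 'I1', 'R', 'C']
    leaf 'Y' → 'Y'
    internal I1 with children ['M', 'I0']
      leaf 'M' → 'M'
      internal I0 with children ['E', 'L', 'B', 'Q']
        leaf 'E' → 'E'
        leaf 'L' → 'L'
        leaf 'B' → 'B'
        leaf 'Q' → 'Q'
      → '(E,L,B,Q)'
    → '(M,(E,L,B,Q))'
    leaf 'R' → 'R'
    leaf 'C' → 'C'
  → '(Y,(M,(E,L,B,Q)),R,C)'
  leaf 'A' → 'A'
→ '((Y,(M,(E,L,B,Q)),R,C),A)'
Final: ((Y,(M,(E,L,B,Q)),R,C),A);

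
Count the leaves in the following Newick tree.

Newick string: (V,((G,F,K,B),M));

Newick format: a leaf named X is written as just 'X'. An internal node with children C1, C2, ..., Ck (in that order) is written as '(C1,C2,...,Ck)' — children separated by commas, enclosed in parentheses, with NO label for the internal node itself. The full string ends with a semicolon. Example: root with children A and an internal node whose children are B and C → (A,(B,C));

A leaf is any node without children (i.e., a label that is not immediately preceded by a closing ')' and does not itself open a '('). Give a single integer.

Answer: 6

Derivation:
Newick: (V,((G,F,K,B),M));
Scan left-to-right; a leaf is any maximal label run not followed by '(':
  pos 1: leaf 'V' → count = 1
  pos 5: leaf 'G' → count = 2
  pos 7: leaf 'F' → count = 3
  pos 9: leaf 'K' → count = 4
  pos 11: leaf 'B' → count = 5
  pos 14: leaf 'M' → count = 6
Total leaves: 6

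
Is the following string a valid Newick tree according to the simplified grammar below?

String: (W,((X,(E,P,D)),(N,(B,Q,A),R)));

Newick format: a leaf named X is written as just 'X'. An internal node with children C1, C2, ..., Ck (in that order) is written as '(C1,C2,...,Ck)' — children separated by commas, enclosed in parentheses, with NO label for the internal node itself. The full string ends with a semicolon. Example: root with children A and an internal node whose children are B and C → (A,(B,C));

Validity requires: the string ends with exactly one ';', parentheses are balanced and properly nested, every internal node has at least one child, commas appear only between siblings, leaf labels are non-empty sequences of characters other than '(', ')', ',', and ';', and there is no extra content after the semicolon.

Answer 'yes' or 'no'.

Answer: yes

Derivation:
Input: (W,((X,(E,P,D)),(N,(B,Q,A),R)));
Paren balance: 6 '(' vs 6 ')' OK
Ends with single ';': True
Full parse: OK
Valid: True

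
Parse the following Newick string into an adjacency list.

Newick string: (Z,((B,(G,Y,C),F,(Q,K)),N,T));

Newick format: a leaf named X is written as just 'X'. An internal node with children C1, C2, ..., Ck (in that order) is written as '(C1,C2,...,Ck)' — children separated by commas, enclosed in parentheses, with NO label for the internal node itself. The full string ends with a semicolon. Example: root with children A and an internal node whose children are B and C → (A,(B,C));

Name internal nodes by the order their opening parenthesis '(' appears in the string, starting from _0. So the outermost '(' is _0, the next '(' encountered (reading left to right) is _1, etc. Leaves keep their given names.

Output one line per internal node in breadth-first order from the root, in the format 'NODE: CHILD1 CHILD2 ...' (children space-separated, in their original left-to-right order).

Answer: _0: Z _1
_1: _2 N T
_2: B _3 F _4
_3: G Y C
_4: Q K

Derivation:
Input: (Z,((B,(G,Y,C),F,(Q,K)),N,T));
Scanning left-to-right, naming '(' by encounter order:
  pos 0: '(' -> open internal node _0 (depth 1)
  pos 3: '(' -> open internal node _1 (depth 2)
  pos 4: '(' -> open internal node _2 (depth 3)
  pos 7: '(' -> open internal node _3 (depth 4)
  pos 13: ')' -> close internal node _3 (now at depth 3)
  pos 17: '(' -> open internal node _4 (depth 4)
  pos 21: ')' -> close internal node _4 (now at depth 3)
  pos 22: ')' -> close internal node _2 (now at depth 2)
  pos 27: ')' -> close internal node _1 (now at depth 1)
  pos 28: ')' -> close internal node _0 (now at depth 0)
Total internal nodes: 5
BFS adjacency from root:
  _0: Z _1
  _1: _2 N T
  _2: B _3 F _4
  _3: G Y C
  _4: Q K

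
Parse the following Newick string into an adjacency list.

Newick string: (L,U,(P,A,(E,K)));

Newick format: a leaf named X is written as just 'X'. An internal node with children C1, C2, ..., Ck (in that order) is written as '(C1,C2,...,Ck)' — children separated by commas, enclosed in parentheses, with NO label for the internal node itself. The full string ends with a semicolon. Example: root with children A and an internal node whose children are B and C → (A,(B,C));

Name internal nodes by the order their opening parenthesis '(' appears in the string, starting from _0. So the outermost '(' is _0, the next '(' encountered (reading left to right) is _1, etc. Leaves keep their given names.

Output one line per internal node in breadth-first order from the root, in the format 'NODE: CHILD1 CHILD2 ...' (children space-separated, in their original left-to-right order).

Answer: _0: L U _1
_1: P A _2
_2: E K

Derivation:
Input: (L,U,(P,A,(E,K)));
Scanning left-to-right, naming '(' by encounter order:
  pos 0: '(' -> open internal node _0 (depth 1)
  pos 5: '(' -> open internal node _1 (depth 2)
  pos 10: '(' -> open internal node _2 (depth 3)
  pos 14: ')' -> close internal node _2 (now at depth 2)
  pos 15: ')' -> close internal node _1 (now at depth 1)
  pos 16: ')' -> close internal node _0 (now at depth 0)
Total internal nodes: 3
BFS adjacency from root:
  _0: L U _1
  _1: P A _2
  _2: E K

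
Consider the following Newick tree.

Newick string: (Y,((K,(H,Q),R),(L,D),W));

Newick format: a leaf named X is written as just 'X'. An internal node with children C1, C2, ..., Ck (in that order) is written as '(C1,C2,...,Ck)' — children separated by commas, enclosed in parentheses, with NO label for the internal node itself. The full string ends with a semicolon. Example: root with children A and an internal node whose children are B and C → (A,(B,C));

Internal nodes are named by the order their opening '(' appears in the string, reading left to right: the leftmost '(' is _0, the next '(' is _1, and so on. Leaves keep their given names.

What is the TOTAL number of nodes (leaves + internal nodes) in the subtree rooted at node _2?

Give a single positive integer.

Answer: 6

Derivation:
Newick: (Y,((K,(H,Q),R),(L,D),W));
Locate _2: it is the '(' at position 4 (the 3rd '(' reading left to right).
Query: subtree rooted at _2
_2: subtree_size = 1 + 5
  K: subtree_size = 1 + 0
  _3: subtree_size = 1 + 2
    H: subtree_size = 1 + 0
    Q: subtree_size = 1 + 0
  R: subtree_size = 1 + 0
Total subtree size of _2: 6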